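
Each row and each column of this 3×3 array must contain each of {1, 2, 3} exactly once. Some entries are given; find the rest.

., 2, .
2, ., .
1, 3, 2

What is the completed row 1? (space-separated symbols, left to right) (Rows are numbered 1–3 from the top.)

3 2 1

(r1,c1) = 3
(r1,c3) = 1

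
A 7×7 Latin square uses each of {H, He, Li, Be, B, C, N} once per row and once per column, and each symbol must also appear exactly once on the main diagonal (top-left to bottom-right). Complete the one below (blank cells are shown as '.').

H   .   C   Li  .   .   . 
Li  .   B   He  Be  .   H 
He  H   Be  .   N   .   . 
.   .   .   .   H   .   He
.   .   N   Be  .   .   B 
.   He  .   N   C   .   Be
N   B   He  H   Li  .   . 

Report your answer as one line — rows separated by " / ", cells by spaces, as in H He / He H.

(r1,c7) = N
(r4,c3) = Li
(r5,c1) = C
(r5,c2) = Li
(r5,c5) = He
(r5,c6) = H
(r6,c1) = B
(r6,c3) = H
(r6,c6) = Li
(r7,c7) = C
(r1,c2) = Be
(r1,c5) = B
(r1,c6) = He
(r2,c2) = N
(r2,c6) = C
(r3,c6) = B
(r3,c7) = Li
(r4,c1) = Be
(r4,c2) = C
(r4,c4) = B
(r4,c6) = N
(r7,c6) = Be
(r3,c4) = C

H Be C Li B He N / Li N B He Be C H / He H Be C N B Li / Be C Li B H N He / C Li N Be He H B / B He H N C Li Be / N B He H Li Be C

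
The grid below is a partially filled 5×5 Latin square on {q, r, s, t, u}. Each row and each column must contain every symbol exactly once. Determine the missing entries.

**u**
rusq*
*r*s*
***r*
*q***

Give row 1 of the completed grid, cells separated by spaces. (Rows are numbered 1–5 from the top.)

q s u t r

(r1,c4): row 1 has {u}; column 4 has {q,r,s}, so it must be t.
(r2,c5): row 2 has {q,r,s,u}; column 5 is empty so far, so it must be t.
(r5,c4): row 5 has {q}; column 4 has {q,r,s,t}, so it must be u.
(r1,c2): row 1 has {t,u}; column 2 has {q,r,u}, so it must be s.
(r4,c2): row 4 has {r}; column 2 has {q,r,s,u}, so it must be t.
(r4,c3): row 4 has {r,t}; column 3 has {s,u}, so it must be q.
(r1,c1): row 1 has {s,t,u}; column 1 has {r}, so it must be q.
(r1,c5): row 1 has {q,s,t,u}; column 5 has {t}, so it must be r.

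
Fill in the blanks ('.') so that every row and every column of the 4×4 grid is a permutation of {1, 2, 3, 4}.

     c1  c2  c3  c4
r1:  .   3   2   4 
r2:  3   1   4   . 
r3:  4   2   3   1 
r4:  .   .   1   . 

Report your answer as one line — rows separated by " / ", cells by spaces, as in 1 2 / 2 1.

row 1 has {2,3,4}; column 1 has {3,4} — only 1 is left for (r1,c1).
row 2 has {1,3,4}; column 4 has {1,4} — only 2 is left for (r2,c4).
row 4 has {1}; column 1 has {1,3,4} — only 2 is left for (r4,c1).
row 4 has {1,2}; column 2 has {1,2,3} — only 4 is left for (r4,c2).
row 4 has {1,2,4}; column 4 has {1,2,4} — only 3 is left for (r4,c4).

1 3 2 4 / 3 1 4 2 / 4 2 3 1 / 2 4 1 3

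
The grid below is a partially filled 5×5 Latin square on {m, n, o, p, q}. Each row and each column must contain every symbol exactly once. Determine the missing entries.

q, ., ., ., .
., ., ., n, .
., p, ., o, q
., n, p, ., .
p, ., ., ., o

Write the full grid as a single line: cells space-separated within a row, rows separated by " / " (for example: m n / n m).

row 4 has {n,p}; column 5 has {o,q} — only m is left for (r4,c5).
row 2 has {n}; column 5 has {m,o,q} — only p is left for (r2,c5).
row 4 has {m,n,p}; column 1 has {p,q} — only o is left for (r4,c1).
row 4 has {m,n,o,p}; column 4 has {n,o} — only q is left for (r4,c4).
row 5 has {o,p}; column 4 has {n,o,q} — only m is left for (r5,c4).
row 1 has {q}; column 4 has {m,n,o,q} — only p is left for (r1,c4).
row 1 has {p,q}; column 5 has {m,o,p,q} — only n is left for (r1,c5).
row 2 has {n,p}; column 1 has {o,p,q} — only m is left for (r2,c1).
row 3 has {o,p,q}; column 1 has {m,o,p,q} — only n is left for (r3,c1).
row 3 has {n,o,p,q}; column 3 has {p} — only m is left for (r3,c3).
row 5 has {m,o,p}; column 2 has {n,p} — only q is left for (r5,c2).
row 5 has {m,o,p,q}; column 3 has {m,p} — only n is left for (r5,c3).
row 1 has {n,p,q}; column 3 has {m,n,p} — only o is left for (r1,c3).
row 2 has {m,n,p}; column 2 has {n,p,q} — only o is left for (r2,c2).
row 2 has {m,n,o,p}; column 3 has {m,n,o,p} — only q is left for (r2,c3).
row 1 has {n,o,p,q}; column 2 has {n,o,p,q} — only m is left for (r1,c2).

q m o p n / m o q n p / n p m o q / o n p q m / p q n m o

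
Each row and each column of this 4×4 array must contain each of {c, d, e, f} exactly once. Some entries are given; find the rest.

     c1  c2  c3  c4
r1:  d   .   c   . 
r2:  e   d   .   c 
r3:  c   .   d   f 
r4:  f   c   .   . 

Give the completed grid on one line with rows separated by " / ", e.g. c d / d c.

At row 1, column 4: row 1 has {c,d}; column 4 has {c,f}; that leaves e.
At row 2, column 3: row 2 has {c,d,e}; column 3 has {c,d}; that leaves f.
At row 3, column 2: row 3 has {c,d,f}; column 2 has {c,d}; that leaves e.
At row 4, column 3: row 4 has {c,f}; column 3 has {c,d,f}; that leaves e.
At row 4, column 4: row 4 has {c,e,f}; column 4 has {c,e,f}; that leaves d.
At row 1, column 2: row 1 has {c,d,e}; column 2 has {c,d,e}; that leaves f.

d f c e / e d f c / c e d f / f c e d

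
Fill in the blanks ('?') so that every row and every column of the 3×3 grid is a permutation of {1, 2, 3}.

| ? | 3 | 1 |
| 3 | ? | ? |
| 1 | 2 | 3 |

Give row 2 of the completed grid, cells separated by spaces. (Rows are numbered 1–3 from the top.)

3 1 2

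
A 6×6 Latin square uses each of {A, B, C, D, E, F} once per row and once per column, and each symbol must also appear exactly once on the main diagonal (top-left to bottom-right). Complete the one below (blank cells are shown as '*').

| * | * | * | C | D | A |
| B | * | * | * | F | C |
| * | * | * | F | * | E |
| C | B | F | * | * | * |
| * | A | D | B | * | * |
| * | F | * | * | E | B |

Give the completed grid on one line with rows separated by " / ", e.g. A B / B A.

(r1,c2) = E
(r1,c3) = B
(r2,c2) = D
(r3,c2) = C
(r3,c3) = A
(r3,c5) = B
(r4,c4) = E
(r4,c5) = A
(r4,c6) = D
(r5,c5) = C
(r5,c6) = F
(r6,c3) = C
(r1,c1) = F
(r2,c3) = E
(r2,c4) = A
(r3,c1) = D
(r5,c1) = E
(r6,c1) = A
(r6,c4) = D

F E B C D A / B D E A F C / D C A F B E / C B F E A D / E A D B C F / A F C D E B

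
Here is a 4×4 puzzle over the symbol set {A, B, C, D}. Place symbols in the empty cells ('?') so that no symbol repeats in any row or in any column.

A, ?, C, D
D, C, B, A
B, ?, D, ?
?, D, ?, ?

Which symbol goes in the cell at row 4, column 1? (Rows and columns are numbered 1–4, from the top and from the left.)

C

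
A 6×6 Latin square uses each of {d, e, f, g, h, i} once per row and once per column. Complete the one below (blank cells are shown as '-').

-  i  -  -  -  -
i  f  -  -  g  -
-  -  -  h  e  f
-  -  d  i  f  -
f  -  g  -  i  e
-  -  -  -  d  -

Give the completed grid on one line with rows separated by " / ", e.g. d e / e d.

row 1 has {i}; column 5 has {d,e,f,g,i} — only h is left for (r1,c5).
row 3 has {e,f,h}; column 3 has {d,g} — only i is left for (r3,c3).
row 5 has {e,f,g,i}; column 4 has {h,i} — only d is left for (r5,c4).
row 2 has {f,g,i}; column 4 has {d,h,i} — only e is left for (r2,c4).
row 5 has {d,e,f,g,i}; column 2 has {f,i} — only h is left for (r5,c2).
row 2 has {e,f,g,i}; column 3 has {d,g,i} — only h is left for (r2,c3).
row 2 has {e,f,g,h,i}; column 6 has {e,f} — only d is left for (r2,c6).
row 1 has {h,i}; column 6 has {d,e,f} — only g is left for (r1,c6).
row 4 has {d,f,i}; column 6 has {d,e,f,g} — only h is left for (r4,c6).
row 6 has {d}; column 6 has {d,e,f,g,h} — only i is left for (r6,c6).
row 1 has {g,h,i}; column 4 has {d,e,h,i} — only f is left for (r1,c4).
row 6 has {d,i}; column 4 has {d,e,f,h,i} — only g is left for (r6,c4).
row 1 has {f,g,h,i}; column 3 has {d,g,h,i} — only e is left for (r1,c3).
row 6 has {d,g,i}; column 2 has {f,h,i} — only e is left for (r6,c2).
row 6 has {d,e,g,i}; column 3 has {d,e,g,h,i} — only f is left for (r6,c3).
row 1 has {e,f,g,h,i}; column 1 has {f,i} — only d is left for (r1,c1).
row 3 has {e,f,h,i}; column 1 has {d,f,i} — only g is left for (r3,c1).
row 3 has {e,f,g,h,i}; column 2 has {e,f,h,i} — only d is left for (r3,c2).
row 4 has {d,f,h,i}; column 1 has {d,f,g,i} — only e is left for (r4,c1).
row 4 has {d,e,f,h,i}; column 2 has {d,e,f,h,i} — only g is left for (r4,c2).
row 6 has {d,e,f,g,i}; column 1 has {d,e,f,g,i} — only h is left for (r6,c1).

d i e f h g / i f h e g d / g d i h e f / e g d i f h / f h g d i e / h e f g d i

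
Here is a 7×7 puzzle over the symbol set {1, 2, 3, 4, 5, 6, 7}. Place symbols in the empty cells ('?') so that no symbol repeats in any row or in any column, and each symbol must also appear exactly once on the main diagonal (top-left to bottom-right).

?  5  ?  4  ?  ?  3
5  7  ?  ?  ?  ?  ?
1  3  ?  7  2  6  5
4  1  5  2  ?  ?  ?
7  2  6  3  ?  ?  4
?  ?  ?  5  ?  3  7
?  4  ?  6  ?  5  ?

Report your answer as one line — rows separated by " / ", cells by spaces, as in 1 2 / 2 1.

(r1,c1) = 6
(r2,c4) = 1
(r3,c3) = 4
(r4,c6) = 7
(r4,c7) = 6
(r5,c6) = 1
(r6,c1) = 2
(r6,c2) = 6
(r6,c3) = 1
(r6,c5) = 4
(r7,c1) = 3
(r7,c7) = 1
(r1,c6) = 2
(r2,c6) = 4
(r2,c7) = 2
(r4,c5) = 3
(r5,c5) = 5
(r7,c5) = 7
(r1,c3) = 7
(r1,c5) = 1
(r2,c3) = 3
(r2,c5) = 6
(r7,c3) = 2

6 5 7 4 1 2 3 / 5 7 3 1 6 4 2 / 1 3 4 7 2 6 5 / 4 1 5 2 3 7 6 / 7 2 6 3 5 1 4 / 2 6 1 5 4 3 7 / 3 4 2 6 7 5 1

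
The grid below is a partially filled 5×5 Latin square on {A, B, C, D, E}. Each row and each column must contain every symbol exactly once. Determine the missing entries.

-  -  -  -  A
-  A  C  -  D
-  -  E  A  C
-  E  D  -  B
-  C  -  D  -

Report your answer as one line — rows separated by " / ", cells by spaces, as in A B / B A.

row 1 has {A}; column 3 has {C,D,E} — only B is left for (r1,c3).
row 4 has {B,D,E}; column 4 has {A,D} — only C is left for (r4,c4).
row 5 has {C,D}; column 3 has {B,C,D,E} — only A is left for (r5,c3).
row 5 has {A,C,D}; column 5 has {A,B,C,D} — only E is left for (r5,c5).
row 1 has {A,B}; column 2 has {A,C,E} — only D is left for (r1,c2).
row 1 has {A,B,D}; column 4 has {A,C,D} — only E is left for (r1,c4).
row 2 has {A,C,D}; column 4 has {A,C,D,E} — only B is left for (r2,c4).
row 3 has {A,C,E}; column 2 has {A,C,D,E} — only B is left for (r3,c2).
row 4 has {B,C,D,E}; column 1 is empty so far — only A is left for (r4,c1).
row 5 has {A,C,D,E}; column 1 has {A} — only B is left for (r5,c1).
row 1 has {A,B,D,E}; column 1 has {A,B} — only C is left for (r1,c1).
row 2 has {A,B,C,D}; column 1 has {A,B,C} — only E is left for (r2,c1).
row 3 has {A,B,C,E}; column 1 has {A,B,C,E} — only D is left for (r3,c1).

C D B E A / E A C B D / D B E A C / A E D C B / B C A D E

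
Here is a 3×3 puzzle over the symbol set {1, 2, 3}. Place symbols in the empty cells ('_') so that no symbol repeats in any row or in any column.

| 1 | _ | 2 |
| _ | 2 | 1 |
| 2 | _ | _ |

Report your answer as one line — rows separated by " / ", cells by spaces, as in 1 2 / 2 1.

Cell (r1,c2): row 1 has {1,2}; column 2 has {2} → 3.
Cell (r2,c1): row 2 has {1,2}; column 1 has {1,2} → 3.
Cell (r3,c2): row 3 has {2}; column 2 has {2,3} → 1.
Cell (r3,c3): row 3 has {1,2}; column 3 has {1,2} → 3.

1 3 2 / 3 2 1 / 2 1 3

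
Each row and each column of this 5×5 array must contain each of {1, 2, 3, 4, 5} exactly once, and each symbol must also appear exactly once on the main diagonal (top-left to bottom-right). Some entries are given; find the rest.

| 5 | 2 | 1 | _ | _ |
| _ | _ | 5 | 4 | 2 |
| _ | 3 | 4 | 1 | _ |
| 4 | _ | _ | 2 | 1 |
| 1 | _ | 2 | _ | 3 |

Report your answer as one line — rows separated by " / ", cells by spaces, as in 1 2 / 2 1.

5 2 1 3 4 / 3 1 5 4 2 / 2 3 4 1 5 / 4 5 3 2 1 / 1 4 2 5 3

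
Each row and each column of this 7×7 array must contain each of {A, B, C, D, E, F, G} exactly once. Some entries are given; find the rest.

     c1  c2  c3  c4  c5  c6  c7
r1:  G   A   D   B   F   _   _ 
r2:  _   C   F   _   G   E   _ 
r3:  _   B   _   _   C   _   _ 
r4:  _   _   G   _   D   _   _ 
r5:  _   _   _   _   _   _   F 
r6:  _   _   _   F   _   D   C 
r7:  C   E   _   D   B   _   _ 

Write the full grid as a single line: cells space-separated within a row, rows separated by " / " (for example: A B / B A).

G A D B F C E / D C F A G E B / F B E G C A D / E F G C D B A / B D C E A G F / A G B F E D C / C E A D B F G

At row 1, column 6: row 1 has {A,B,D,F,G}; column 6 has {D,E}; that leaves C.
At row 1, column 7: row 1 has {A,B,C,D,F,G}; column 7 has {C,F}; that leaves E.
At row 2, column 4: row 2 has {C,E,F,G}; column 4 has {B,D,F}; that leaves A.
At row 4, column 2: row 4 has {D,G}; column 2 has {A,B,C,E}; that leaves F.
At row 6, column 2: row 6 has {C,D,F}; column 2 has {A,B,C,E,F}; that leaves G.
At row 7, column 3: row 7 has {B,C,D,E}; column 3 has {D,F,G}; that leaves A.
At row 7, column 7: row 7 has {A,B,C,D,E}; column 7 has {C,E,F}; that leaves G.
At row 3, column 3: row 3 has {B,C}; column 3 has {A,D,F,G}; that leaves E.
At row 3, column 4: row 3 has {B,C,E}; column 4 has {A,B,D,F}; that leaves G.
At row 5, column 2: row 5 has {F}; column 2 has {A,B,C,E,F,G}; that leaves D.
At row 6, column 3: row 6 has {C,D,F,G}; column 3 has {A,D,E,F,G}; that leaves B.
At row 7, column 6: row 7 has {A,B,C,D,E,G}; column 6 has {C,D,E}; that leaves F.
At row 3, column 6: row 3 has {B,C,E,G}; column 6 has {C,D,E,F}; that leaves A.
At row 3, column 7: row 3 has {A,B,C,E,G}; column 7 has {C,E,F,G}; that leaves D.
At row 4, column 6: row 4 has {D,F,G}; column 6 has {A,C,D,E,F}; that leaves B.
At row 4, column 7: row 4 has {B,D,F,G}; column 7 has {C,D,E,F,G}; that leaves A.
At row 5, column 3: row 5 has {D,F}; column 3 has {A,B,D,E,F,G}; that leaves C.
At row 5, column 4: row 5 has {C,D,F}; column 4 has {A,B,D,F,G}; that leaves E.
At row 5, column 5: row 5 has {C,D,E,F}; column 5 has {B,C,D,F,G}; that leaves A.
At row 5, column 6: row 5 has {A,C,D,E,F}; column 6 has {A,B,C,D,E,F}; that leaves G.
At row 6, column 5: row 6 has {B,C,D,F,G}; column 5 has {A,B,C,D,F,G}; that leaves E.
At row 2, column 7: row 2 has {A,C,E,F,G}; column 7 has {A,C,D,E,F,G}; that leaves B.
At row 3, column 1: row 3 has {A,B,C,D,E,G}; column 1 has {C,G}; that leaves F.
At row 4, column 1: row 4 has {A,B,D,F,G}; column 1 has {C,F,G}; that leaves E.
At row 4, column 4: row 4 has {A,B,D,E,F,G}; column 4 has {A,B,D,E,F,G}; that leaves C.
At row 5, column 1: row 5 has {A,C,D,E,F,G}; column 1 has {C,E,F,G}; that leaves B.
At row 6, column 1: row 6 has {B,C,D,E,F,G}; column 1 has {B,C,E,F,G}; that leaves A.
At row 2, column 1: row 2 has {A,B,C,E,F,G}; column 1 has {A,B,C,E,F,G}; that leaves D.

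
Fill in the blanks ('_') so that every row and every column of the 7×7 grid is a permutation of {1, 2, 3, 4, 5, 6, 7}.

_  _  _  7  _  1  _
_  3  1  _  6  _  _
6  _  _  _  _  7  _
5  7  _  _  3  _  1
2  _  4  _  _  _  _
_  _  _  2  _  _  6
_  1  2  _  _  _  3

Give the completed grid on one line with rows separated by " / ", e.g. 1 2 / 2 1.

3 6 5 7 2 1 4 / 7 3 1 5 6 4 2 / 6 2 3 1 4 7 5 / 5 7 6 4 3 2 1 / 2 5 4 3 1 6 7 / 1 4 7 2 5 3 6 / 4 1 2 6 7 5 3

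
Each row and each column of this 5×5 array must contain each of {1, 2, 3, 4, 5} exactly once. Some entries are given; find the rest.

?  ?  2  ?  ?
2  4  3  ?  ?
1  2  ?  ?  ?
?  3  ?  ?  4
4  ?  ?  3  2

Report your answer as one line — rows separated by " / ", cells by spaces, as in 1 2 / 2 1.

3 5 2 4 1 / 2 4 3 1 5 / 1 2 4 5 3 / 5 3 1 2 4 / 4 1 5 3 2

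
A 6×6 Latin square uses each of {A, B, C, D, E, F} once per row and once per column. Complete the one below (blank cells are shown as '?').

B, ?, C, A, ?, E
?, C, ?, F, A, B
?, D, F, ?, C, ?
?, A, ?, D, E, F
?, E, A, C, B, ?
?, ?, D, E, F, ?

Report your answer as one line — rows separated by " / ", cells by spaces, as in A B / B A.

Cell (r1,c2): row 1 has {A,B,C,E}; column 2 has {A,C,D,E} → F.
Cell (r1,c5): row 1 has {A,B,C,E,F}; column 5 has {A,B,C,E,F} → D.
Cell (r2,c3): row 2 has {A,B,C,F}; column 3 has {A,C,D,F} → E.
Cell (r3,c4): row 3 has {C,D,F}; column 4 has {A,C,D,E,F} → B.
Cell (r3,c6): row 3 has {B,C,D,F}; column 6 has {B,E,F} → A.
Cell (r4,c1): row 4 has {A,D,E,F}; column 1 has {B} → C.
Cell (r4,c3): row 4 has {A,C,D,E,F}; column 3 has {A,C,D,E,F} → B.
Cell (r5,c6): row 5 has {A,B,C,E}; column 6 has {A,B,E,F} → D.
Cell (r6,c1): row 6 has {D,E,F}; column 1 has {B,C} → A.
Cell (r6,c2): row 6 has {A,D,E,F}; column 2 has {A,C,D,E,F} → B.
Cell (r6,c6): row 6 has {A,B,D,E,F}; column 6 has {A,B,D,E,F} → C.
Cell (r2,c1): row 2 has {A,B,C,E,F}; column 1 has {A,B,C} → D.
Cell (r3,c1): row 3 has {A,B,C,D,F}; column 1 has {A,B,C,D} → E.
Cell (r5,c1): row 5 has {A,B,C,D,E}; column 1 has {A,B,C,D,E} → F.

B F C A D E / D C E F A B / E D F B C A / C A B D E F / F E A C B D / A B D E F C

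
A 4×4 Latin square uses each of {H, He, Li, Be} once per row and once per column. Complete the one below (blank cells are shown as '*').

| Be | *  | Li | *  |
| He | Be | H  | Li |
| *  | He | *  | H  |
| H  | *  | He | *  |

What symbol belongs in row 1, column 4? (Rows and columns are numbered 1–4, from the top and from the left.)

He

At row 1, column 2: row 1 has {Li,Be}; column 2 has {He,Be}; that leaves H.
At row 1, column 4: row 1 has {H,Li,Be}; column 4 has {H,Li}; that leaves He.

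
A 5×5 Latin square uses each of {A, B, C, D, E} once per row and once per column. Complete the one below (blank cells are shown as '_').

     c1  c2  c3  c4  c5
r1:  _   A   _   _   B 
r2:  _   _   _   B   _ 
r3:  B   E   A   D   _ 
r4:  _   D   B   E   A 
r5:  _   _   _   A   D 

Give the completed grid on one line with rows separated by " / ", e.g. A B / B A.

D A E C B / A C D B E / B E A D C / C D B E A / E B C A D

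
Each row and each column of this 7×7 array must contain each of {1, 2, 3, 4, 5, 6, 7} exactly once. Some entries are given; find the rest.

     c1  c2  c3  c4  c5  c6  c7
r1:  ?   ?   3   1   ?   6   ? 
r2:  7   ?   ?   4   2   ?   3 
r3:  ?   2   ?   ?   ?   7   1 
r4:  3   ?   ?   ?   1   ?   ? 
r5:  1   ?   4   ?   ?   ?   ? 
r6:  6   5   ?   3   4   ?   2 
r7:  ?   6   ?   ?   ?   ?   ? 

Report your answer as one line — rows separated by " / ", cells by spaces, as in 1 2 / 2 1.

(r2,c2) = 1
(r2,c6) = 5
(r6,c6) = 1
(r2,c3) = 6
(r3,c3) = 5
(r3,c4) = 6
(r3,c5) = 3
(r6,c3) = 7
(r3,c1) = 4
(r4,c3) = 2
(r4,c6) = 4
(r7,c3) = 1
(r4,c2) = 7
(r4,c4) = 5
(r4,c7) = 6
(r5,c2) = 3
(r5,c6) = 2
(r7,c6) = 3
(r1,c2) = 4
(r5,c4) = 7
(r5,c7) = 5
(r7,c4) = 2
(r1,c7) = 7
(r5,c5) = 6
(r7,c1) = 5
(r7,c5) = 7
(r7,c7) = 4
(r1,c1) = 2
(r1,c5) = 5

2 4 3 1 5 6 7 / 7 1 6 4 2 5 3 / 4 2 5 6 3 7 1 / 3 7 2 5 1 4 6 / 1 3 4 7 6 2 5 / 6 5 7 3 4 1 2 / 5 6 1 2 7 3 4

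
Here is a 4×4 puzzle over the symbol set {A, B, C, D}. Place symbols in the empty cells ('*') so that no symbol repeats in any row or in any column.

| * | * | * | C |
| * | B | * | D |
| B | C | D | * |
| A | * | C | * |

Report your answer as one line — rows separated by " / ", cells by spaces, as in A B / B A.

D A B C / C B A D / B C D A / A D C B

(r1,c1) = D
(r1,c2) = A
(r1,c3) = B
(r2,c1) = C
(r2,c3) = A
(r3,c4) = A
(r4,c2) = D
(r4,c4) = B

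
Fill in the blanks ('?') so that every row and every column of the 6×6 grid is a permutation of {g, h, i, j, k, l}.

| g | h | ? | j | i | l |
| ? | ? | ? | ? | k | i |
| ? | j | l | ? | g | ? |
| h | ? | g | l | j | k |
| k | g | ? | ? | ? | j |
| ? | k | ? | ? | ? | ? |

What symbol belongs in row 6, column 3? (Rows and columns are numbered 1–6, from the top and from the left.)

At row 1, column 3: row 1 has {g,h,i,j,l}; column 3 has {g,l}; that leaves k.
At row 2, column 2: row 2 has {i,k}; column 2 has {g,h,j,k}; that leaves l.
At row 3, column 1: row 3 has {g,j,l}; column 1 has {g,h,k}; that leaves i.
At row 3, column 6: row 3 has {g,i,j,l}; column 6 has {i,j,k,l}; that leaves h.
At row 4, column 2: row 4 has {g,h,j,k,l}; column 2 has {g,h,j,k,l}; that leaves i.
At row 6, column 6: row 6 has {k}; column 6 has {h,i,j,k,l}; that leaves g.
At row 2, column 1: row 2 has {i,k,l}; column 1 has {g,h,i,k}; that leaves j.
At row 2, column 3: row 2 has {i,j,k,l}; column 3 has {g,k,l}; that leaves h.
At row 2, column 4: row 2 has {h,i,j,k,l}; column 4 has {j,l}; that leaves g.
At row 3, column 4: row 3 has {g,h,i,j,l}; column 4 has {g,j,l}; that leaves k.
At row 5, column 3: row 5 has {g,j,k}; column 3 has {g,h,k,l}; that leaves i.
At row 5, column 4: row 5 has {g,i,j,k}; column 4 has {g,j,k,l}; that leaves h.
At row 5, column 5: row 5 has {g,h,i,j,k}; column 5 has {g,i,j,k}; that leaves l.
At row 6, column 1: row 6 has {g,k}; column 1 has {g,h,i,j,k}; that leaves l.
At row 6, column 3: row 6 has {g,k,l}; column 3 has {g,h,i,k,l}; that leaves j.

j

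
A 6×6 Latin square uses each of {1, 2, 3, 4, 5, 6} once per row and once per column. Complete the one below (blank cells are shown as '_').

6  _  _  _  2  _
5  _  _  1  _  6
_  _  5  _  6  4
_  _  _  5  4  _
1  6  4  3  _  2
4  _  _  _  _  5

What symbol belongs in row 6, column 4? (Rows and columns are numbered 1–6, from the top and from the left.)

row 1 has {2,6}; column 4 has {1,3,5} — only 4 is left for (r1,c4).
row 2 has {1,5,6}; column 5 has {2,4,6} — only 3 is left for (r2,c5).
row 3 has {4,5,6}; column 4 has {1,3,4,5} — only 2 is left for (r3,c4).
row 5 has {1,2,3,4,6}; column 5 has {2,3,4,6} — only 5 is left for (r5,c5).
row 6 has {4,5}; column 4 has {1,2,3,4,5} — only 6 is left for (r6,c4).

6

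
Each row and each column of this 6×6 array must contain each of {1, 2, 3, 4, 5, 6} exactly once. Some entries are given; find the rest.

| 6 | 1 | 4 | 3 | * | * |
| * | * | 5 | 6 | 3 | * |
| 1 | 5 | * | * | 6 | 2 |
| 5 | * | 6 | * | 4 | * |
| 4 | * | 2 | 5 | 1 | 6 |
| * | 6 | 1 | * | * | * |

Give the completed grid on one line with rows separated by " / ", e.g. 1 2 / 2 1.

(r1,c6) = 5
(r2,c1) = 2
(r2,c2) = 4
(r2,c6) = 1
(r3,c3) = 3
(r3,c4) = 4
(r4,c6) = 3
(r5,c2) = 3
(r6,c1) = 3
(r6,c4) = 2
(r6,c5) = 5
(r6,c6) = 4
(r1,c5) = 2
(r4,c2) = 2
(r4,c4) = 1

6 1 4 3 2 5 / 2 4 5 6 3 1 / 1 5 3 4 6 2 / 5 2 6 1 4 3 / 4 3 2 5 1 6 / 3 6 1 2 5 4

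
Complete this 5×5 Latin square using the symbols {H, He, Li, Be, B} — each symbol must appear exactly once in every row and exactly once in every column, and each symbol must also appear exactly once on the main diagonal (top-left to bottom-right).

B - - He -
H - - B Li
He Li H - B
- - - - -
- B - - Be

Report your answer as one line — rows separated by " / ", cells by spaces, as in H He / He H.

(r1,c5) = H
(r2,c2) = He
(r2,c3) = Be
(r3,c4) = Be
(r4,c4) = Li
(r4,c5) = He
(r5,c1) = Li
(r5,c3) = He
(r5,c4) = H
(r1,c2) = Be
(r1,c3) = Li
(r4,c1) = Be
(r4,c2) = H
(r4,c3) = B

B Be Li He H / H He Be B Li / He Li H Be B / Be H B Li He / Li B He H Be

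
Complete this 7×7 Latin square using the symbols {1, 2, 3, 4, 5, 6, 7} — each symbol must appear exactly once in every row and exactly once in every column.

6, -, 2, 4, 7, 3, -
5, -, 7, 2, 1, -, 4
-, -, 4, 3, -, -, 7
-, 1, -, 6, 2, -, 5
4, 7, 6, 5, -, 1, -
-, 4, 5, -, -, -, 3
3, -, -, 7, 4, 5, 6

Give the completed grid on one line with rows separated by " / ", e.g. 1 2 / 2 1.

Cell (r1,c2): row 1 has {2,3,4,6,7}; column 2 has {1,4,7} → 5.
Cell (r1,c7): row 1 has {2,3,4,5,6,7}; column 7 has {3,4,5,6,7} → 1.
Cell (r2,c6): row 2 has {1,2,4,5,7}; column 6 has {1,3,5} → 6.
Cell (r3,c6): row 3 has {3,4,7}; column 6 has {1,3,5,6} → 2.
Cell (r4,c1): row 4 has {1,2,5,6}; column 1 has {3,4,5,6} → 7.
Cell (r4,c3): row 4 has {1,2,5,6,7}; column 3 has {2,4,5,6,7} → 3.
Cell (r4,c6): row 4 has {1,2,3,5,6,7}; column 6 has {1,2,3,5,6} → 4.
Cell (r5,c5): row 5 has {1,4,5,6,7}; column 5 has {1,2,4,7} → 3.
Cell (r5,c7): row 5 has {1,3,4,5,6,7}; column 7 has {1,3,4,5,6,7} → 2.
Cell (r6,c4): row 6 has {3,4,5}; column 4 has {2,3,4,5,6,7} → 1.
Cell (r6,c5): row 6 has {1,3,4,5}; column 5 has {1,2,3,4,7} → 6.
Cell (r6,c6): row 6 has {1,3,4,5,6}; column 6 has {1,2,3,4,5,6} → 7.
Cell (r7,c2): row 7 has {3,4,5,6,7}; column 2 has {1,4,5,7} → 2.
Cell (r7,c3): row 7 has {2,3,4,5,6,7}; column 3 has {2,3,4,5,6,7} → 1.
Cell (r2,c2): row 2 has {1,2,4,5,6,7}; column 2 has {1,2,4,5,7} → 3.
Cell (r3,c1): row 3 has {2,3,4,7}; column 1 has {3,4,5,6,7} → 1.
Cell (r3,c2): row 3 has {1,2,3,4,7}; column 2 has {1,2,3,4,5,7} → 6.
Cell (r3,c5): row 3 has {1,2,3,4,6,7}; column 5 has {1,2,3,4,6,7} → 5.
Cell (r6,c1): row 6 has {1,3,4,5,6,7}; column 1 has {1,3,4,5,6,7} → 2.

6 5 2 4 7 3 1 / 5 3 7 2 1 6 4 / 1 6 4 3 5 2 7 / 7 1 3 6 2 4 5 / 4 7 6 5 3 1 2 / 2 4 5 1 6 7 3 / 3 2 1 7 4 5 6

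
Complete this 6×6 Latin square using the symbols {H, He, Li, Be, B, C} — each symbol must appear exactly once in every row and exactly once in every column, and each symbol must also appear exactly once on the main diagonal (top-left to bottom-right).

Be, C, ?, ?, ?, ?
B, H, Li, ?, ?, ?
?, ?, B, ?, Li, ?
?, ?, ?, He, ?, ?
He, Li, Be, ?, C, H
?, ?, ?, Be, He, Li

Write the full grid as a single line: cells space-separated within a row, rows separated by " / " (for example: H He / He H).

Be C He Li H B / B H Li C Be He / C He B H Li Be / Li Be H He B C / He Li Be B C H / H B C Be He Li

(r2,c4) = C
(r2,c5) = Be
(r2,c6) = He
(r3,c4) = H
(r5,c4) = B
(r6,c2) = B
(r1,c4) = Li
(r1,c6) = B
(r3,c1) = C
(r3,c6) = Be
(r4,c2) = Be
(r4,c6) = C
(r6,c1) = H
(r6,c3) = C
(r1,c5) = H
(r3,c2) = He
(r4,c1) = Li
(r4,c3) = H
(r4,c5) = B
(r1,c3) = He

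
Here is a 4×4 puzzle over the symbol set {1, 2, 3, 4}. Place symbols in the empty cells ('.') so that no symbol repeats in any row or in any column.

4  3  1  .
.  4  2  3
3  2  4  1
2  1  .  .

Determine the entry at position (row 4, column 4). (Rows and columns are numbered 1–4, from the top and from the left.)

4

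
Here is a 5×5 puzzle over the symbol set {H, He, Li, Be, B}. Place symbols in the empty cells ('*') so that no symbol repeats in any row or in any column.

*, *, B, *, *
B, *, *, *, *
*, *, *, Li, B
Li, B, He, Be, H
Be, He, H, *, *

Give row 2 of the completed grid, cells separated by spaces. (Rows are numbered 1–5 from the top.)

(r3,c3): row 3 has {Li,B}; column 3 has {H,He,B}, so it must be Be.
(r5,c4): row 5 has {H,He,Be}; column 4 has {Li,Be}, so it must be B.
(r5,c5): row 5 has {H,He,Be,B}; column 5 has {H,B}, so it must be Li.
(r2,c3): row 2 has {B}; column 3 has {H,He,Be,B}, so it must be Li.
(r3,c2): row 3 has {Li,Be,B}; column 2 has {He,B}, so it must be H.
(r2,c2): row 2 has {Li,B}; column 2 has {H,He,B}, so it must be Be.
(r2,c5): row 2 has {Li,Be,B}; column 5 has {H,Li,B}, so it must be He.
(r3,c1): row 3 has {H,Li,Be,B}; column 1 has {Li,Be,B}, so it must be He.
(r1,c1): row 1 has {B}; column 1 has {He,Li,Be,B}, so it must be H.
(r1,c2): row 1 has {H,B}; column 2 has {H,He,Be,B}, so it must be Li.
(r1,c4): row 1 has {H,Li,B}; column 4 has {Li,Be,B}, so it must be He.
(r1,c5): row 1 has {H,He,Li,B}; column 5 has {H,He,Li,B}, so it must be Be.
(r2,c4): row 2 has {He,Li,Be,B}; column 4 has {He,Li,Be,B}, so it must be H.

B Be Li H He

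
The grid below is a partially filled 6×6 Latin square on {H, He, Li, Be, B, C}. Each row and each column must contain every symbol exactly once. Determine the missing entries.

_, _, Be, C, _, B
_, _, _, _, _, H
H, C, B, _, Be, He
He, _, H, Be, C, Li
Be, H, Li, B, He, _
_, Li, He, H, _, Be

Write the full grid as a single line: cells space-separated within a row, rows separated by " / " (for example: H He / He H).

row 1 has {Be,B,C}; column 1 has {H,He,Be} — only Li is left for (r1,c1).
row 1 has {Li,Be,B,C}; column 2 has {H,Li,C} — only He is left for (r1,c2).
row 1 has {He,Li,Be,B,C}; column 5 has {He,Be,C} — only H is left for (r1,c5).
row 2 has {H}; column 3 has {H,He,Li,Be,B} — only C is left for (r2,c3).
row 3 has {H,He,Be,B,C}; column 4 has {H,Be,B,C} — only Li is left for (r3,c4).
row 4 has {H,He,Li,Be,C}; column 2 has {H,He,Li,C} — only B is left for (r4,c2).
row 5 has {H,He,Li,Be,B}; column 6 has {H,He,Li,Be,B} — only C is left for (r5,c6).
row 6 has {H,He,Li,Be}; column 5 has {H,He,Be,C} — only B is left for (r6,c5).
row 2 has {H,C}; column 1 has {H,He,Li,Be} — only B is left for (r2,c1).
row 2 has {H,B,C}; column 2 has {H,He,Li,B,C} — only Be is left for (r2,c2).
row 2 has {H,Be,B,C}; column 4 has {H,Li,Be,B,C} — only He is left for (r2,c4).
row 2 has {H,He,Be,B,C}; column 5 has {H,He,Be,B,C} — only Li is left for (r2,c5).
row 6 has {H,He,Li,Be,B}; column 1 has {H,He,Li,Be,B} — only C is left for (r6,c1).

Li He Be C H B / B Be C He Li H / H C B Li Be He / He B H Be C Li / Be H Li B He C / C Li He H B Be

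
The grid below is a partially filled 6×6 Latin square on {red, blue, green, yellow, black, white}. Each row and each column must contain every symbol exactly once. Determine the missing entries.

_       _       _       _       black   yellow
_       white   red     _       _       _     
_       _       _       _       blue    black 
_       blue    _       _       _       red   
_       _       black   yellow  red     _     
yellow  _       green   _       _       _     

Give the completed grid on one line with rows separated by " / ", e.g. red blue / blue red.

green red blue white black yellow / black white red blue yellow green / red yellow white green blue black / white blue yellow black green red / blue green black yellow red white / yellow black green red white blue

(r5,c2): row 5 has {red,yellow,black}; column 2 has {blue,white}, so it must be green.
(r6,c5): row 6 has {green,yellow}; column 5 has {red,blue,black}, so it must be white.
(r6,c6): row 6 has {green,yellow,white}; column 6 has {red,yellow,black}, so it must be blue.
(r1,c2): row 1 has {yellow,black}; column 2 has {blue,green,white}, so it must be red.
(r2,c6): row 2 has {red,white}; column 6 has {red,blue,yellow,black}, so it must be green.
(r3,c2): row 3 has {blue,black}; column 2 has {red,blue,green,white}, so it must be yellow.
(r3,c3): row 3 has {blue,yellow,black}; column 3 has {red,green,black}, so it must be white.
(r4,c3): row 4 has {red,blue}; column 3 has {red,green,black,white}, so it must be yellow.
(r4,c5): row 4 has {red,blue,yellow}; column 5 has {red,blue,black,white}, so it must be green.
(r5,c6): row 5 has {red,green,yellow,black}; column 6 has {red,blue,green,yellow,black}, so it must be white.
(r6,c2): row 6 has {blue,green,yellow,white}; column 2 has {red,blue,green,yellow,white}, so it must be black.
(r6,c4): row 6 has {blue,green,yellow,black,white}; column 4 has {yellow}, so it must be red.
(r1,c3): row 1 has {red,yellow,black}; column 3 has {red,green,yellow,black,white}, so it must be blue.
(r2,c5): row 2 has {red,green,white}; column 5 has {red,blue,green,black,white}, so it must be yellow.
(r3,c4): row 3 has {blue,yellow,black,white}; column 4 has {red,yellow}, so it must be green.
(r5,c1): row 5 has {red,green,yellow,black,white}; column 1 has {yellow}, so it must be blue.
(r1,c4): row 1 has {red,blue,yellow,black}; column 4 has {red,green,yellow}, so it must be white.
(r2,c1): row 2 has {red,green,yellow,white}; column 1 has {blue,yellow}, so it must be black.
(r2,c4): row 2 has {red,green,yellow,black,white}; column 4 has {red,green,yellow,white}, so it must be blue.
(r3,c1): row 3 has {blue,green,yellow,black,white}; column 1 has {blue,yellow,black}, so it must be red.
(r4,c1): row 4 has {red,blue,green,yellow}; column 1 has {red,blue,yellow,black}, so it must be white.
(r4,c4): row 4 has {red,blue,green,yellow,white}; column 4 has {red,blue,green,yellow,white}, so it must be black.
(r1,c1): row 1 has {red,blue,yellow,black,white}; column 1 has {red,blue,yellow,black,white}, so it must be green.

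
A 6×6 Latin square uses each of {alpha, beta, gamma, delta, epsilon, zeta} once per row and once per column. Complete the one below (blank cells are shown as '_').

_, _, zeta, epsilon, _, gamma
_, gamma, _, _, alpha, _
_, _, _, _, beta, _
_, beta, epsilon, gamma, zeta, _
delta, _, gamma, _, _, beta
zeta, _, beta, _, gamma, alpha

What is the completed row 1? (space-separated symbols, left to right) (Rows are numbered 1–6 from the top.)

beta alpha zeta epsilon delta gamma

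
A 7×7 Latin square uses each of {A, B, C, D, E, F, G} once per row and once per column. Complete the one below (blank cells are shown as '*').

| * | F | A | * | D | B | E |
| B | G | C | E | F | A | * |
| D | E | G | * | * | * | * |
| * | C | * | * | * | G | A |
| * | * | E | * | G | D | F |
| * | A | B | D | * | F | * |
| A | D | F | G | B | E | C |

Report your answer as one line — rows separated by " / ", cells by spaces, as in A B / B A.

G F A C D B E / B G C E F A D / D E G F A C B / F C D B E G A / C B E A G D F / E A B D C F G / A D F G B E C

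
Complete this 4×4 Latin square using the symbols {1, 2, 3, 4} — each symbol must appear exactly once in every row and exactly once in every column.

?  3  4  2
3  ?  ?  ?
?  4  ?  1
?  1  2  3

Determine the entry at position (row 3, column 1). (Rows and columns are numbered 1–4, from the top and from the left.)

row 1 has {2,3,4}; column 1 has {3} — only 1 is left for (r1,c1).
row 2 has {3}; column 2 has {1,3,4} — only 2 is left for (r2,c2).
row 2 has {2,3}; column 3 has {2,4} — only 1 is left for (r2,c3).
row 2 has {1,2,3}; column 4 has {1,2,3} — only 4 is left for (r2,c4).
row 3 has {1,4}; column 1 has {1,3} — only 2 is left for (r3,c1).

2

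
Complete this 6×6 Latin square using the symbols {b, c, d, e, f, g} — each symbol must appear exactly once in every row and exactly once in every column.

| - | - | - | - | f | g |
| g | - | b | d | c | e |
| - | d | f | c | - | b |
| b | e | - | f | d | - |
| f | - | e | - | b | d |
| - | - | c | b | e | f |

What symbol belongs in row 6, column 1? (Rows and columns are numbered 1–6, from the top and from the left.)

(r1,c3) = d
(r1,c4) = e
(r2,c2) = f
(r3,c1) = e
(r3,c5) = g
(r4,c3) = g
(r4,c6) = c
(r5,c4) = g
(r6,c1) = d

d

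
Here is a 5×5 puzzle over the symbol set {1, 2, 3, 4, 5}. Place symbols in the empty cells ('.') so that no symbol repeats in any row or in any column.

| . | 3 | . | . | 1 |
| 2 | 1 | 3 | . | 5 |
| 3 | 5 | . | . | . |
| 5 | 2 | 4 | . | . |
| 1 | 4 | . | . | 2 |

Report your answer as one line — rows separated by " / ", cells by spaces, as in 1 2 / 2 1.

4 3 2 5 1 / 2 1 3 4 5 / 3 5 1 2 4 / 5 2 4 1 3 / 1 4 5 3 2

Cell (r1,c1): row 1 has {1,3}; column 1 has {1,2,3,5} → 4.
Cell (r2,c4): row 2 has {1,2,3,5}; column 4 is empty so far → 4.
Cell (r3,c5): row 3 has {3,5}; column 5 has {1,2,5} → 4.
Cell (r4,c5): row 4 has {2,4,5}; column 5 has {1,2,4,5} → 3.
Cell (r5,c3): row 5 has {1,2,4}; column 3 has {3,4} → 5.
Cell (r5,c4): row 5 has {1,2,4,5}; column 4 has {4} → 3.
Cell (r1,c3): row 1 has {1,3,4}; column 3 has {3,4,5} → 2.
Cell (r1,c4): row 1 has {1,2,3,4}; column 4 has {3,4} → 5.
Cell (r3,c3): row 3 has {3,4,5}; column 3 has {2,3,4,5} → 1.
Cell (r3,c4): row 3 has {1,3,4,5}; column 4 has {3,4,5} → 2.
Cell (r4,c4): row 4 has {2,3,4,5}; column 4 has {2,3,4,5} → 1.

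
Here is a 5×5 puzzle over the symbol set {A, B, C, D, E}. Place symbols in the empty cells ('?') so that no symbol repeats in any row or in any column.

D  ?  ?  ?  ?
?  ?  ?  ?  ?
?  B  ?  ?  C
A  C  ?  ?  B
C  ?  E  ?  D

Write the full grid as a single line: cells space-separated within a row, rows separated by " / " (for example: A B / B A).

D E B C A / B D C A E / E B A D C / A C D E B / C A E B D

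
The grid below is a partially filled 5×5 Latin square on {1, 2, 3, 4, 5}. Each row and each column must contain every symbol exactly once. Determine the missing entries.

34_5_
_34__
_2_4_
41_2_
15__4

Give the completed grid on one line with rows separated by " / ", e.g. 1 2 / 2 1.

3 4 1 5 2 / 2 3 4 1 5 / 5 2 3 4 1 / 4 1 5 2 3 / 1 5 2 3 4

(r2,c4) = 1
(r3,c1) = 5
(r5,c4) = 3
(r2,c1) = 2
(r2,c5) = 5
(r4,c5) = 3
(r5,c3) = 2
(r1,c3) = 1
(r1,c5) = 2
(r3,c3) = 3
(r3,c5) = 1
(r4,c3) = 5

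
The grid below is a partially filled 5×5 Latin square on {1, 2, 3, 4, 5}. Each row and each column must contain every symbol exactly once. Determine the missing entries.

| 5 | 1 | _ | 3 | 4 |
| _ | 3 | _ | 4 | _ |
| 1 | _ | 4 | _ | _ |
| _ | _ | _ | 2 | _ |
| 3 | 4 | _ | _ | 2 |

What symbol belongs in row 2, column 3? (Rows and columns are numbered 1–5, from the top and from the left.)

(r1,c3) = 2
(r2,c1) = 2
(r3,c4) = 5
(r3,c5) = 3
(r4,c1) = 4
(r4,c2) = 5
(r4,c5) = 1
(r5,c4) = 1
(r2,c5) = 5
(r3,c2) = 2
(r4,c3) = 3
(r5,c3) = 5
(r2,c3) = 1

1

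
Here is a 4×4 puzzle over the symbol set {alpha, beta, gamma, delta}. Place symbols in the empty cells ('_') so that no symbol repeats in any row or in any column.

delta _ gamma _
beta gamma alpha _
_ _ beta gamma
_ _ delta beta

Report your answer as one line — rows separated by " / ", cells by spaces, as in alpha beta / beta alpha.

Cell (r1,c4): row 1 has {gamma,delta}; column 4 has {beta,gamma} → alpha.
Cell (r2,c4): row 2 has {alpha,beta,gamma}; column 4 has {alpha,beta,gamma} → delta.
Cell (r3,c1): row 3 has {beta,gamma}; column 1 has {beta,delta} → alpha.
Cell (r3,c2): row 3 has {alpha,beta,gamma}; column 2 has {gamma} → delta.
Cell (r4,c1): row 4 has {beta,delta}; column 1 has {alpha,beta,delta} → gamma.
Cell (r4,c2): row 4 has {beta,gamma,delta}; column 2 has {gamma,delta} → alpha.
Cell (r1,c2): row 1 has {alpha,gamma,delta}; column 2 has {alpha,gamma,delta} → beta.

delta beta gamma alpha / beta gamma alpha delta / alpha delta beta gamma / gamma alpha delta beta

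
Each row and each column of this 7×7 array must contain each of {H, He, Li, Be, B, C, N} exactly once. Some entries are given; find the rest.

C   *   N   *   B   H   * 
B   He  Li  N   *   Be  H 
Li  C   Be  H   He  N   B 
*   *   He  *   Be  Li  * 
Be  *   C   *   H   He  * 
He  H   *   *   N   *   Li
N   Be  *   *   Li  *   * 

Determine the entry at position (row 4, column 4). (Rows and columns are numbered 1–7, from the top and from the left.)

B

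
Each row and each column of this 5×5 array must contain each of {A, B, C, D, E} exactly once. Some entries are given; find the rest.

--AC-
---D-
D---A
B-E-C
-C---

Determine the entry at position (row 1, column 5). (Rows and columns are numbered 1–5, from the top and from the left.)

Cell (r1,c1): row 1 has {A,C}; column 1 has {B,D} → E.
Cell (r4,c4): row 4 has {B,C,E}; column 4 has {C,D} → A.
Cell (r5,c1): row 5 has {C}; column 1 has {B,D,E} → A.
Cell (r2,c1): row 2 has {D}; column 1 has {A,B,D,E} → C.
Cell (r2,c3): row 2 has {C,D}; column 3 has {A,E} → B.
Cell (r2,c5): row 2 has {B,C,D}; column 5 has {A,C} → E.
Cell (r3,c3): row 3 has {A,D}; column 3 has {A,B,E} → C.
Cell (r4,c2): row 4 has {A,B,C,E}; column 2 has {C} → D.
Cell (r5,c3): row 5 has {A,C}; column 3 has {A,B,C,E} → D.
Cell (r5,c5): row 5 has {A,C,D}; column 5 has {A,C,E} → B.
Cell (r1,c2): row 1 has {A,C,E}; column 2 has {C,D} → B.
Cell (r1,c5): row 1 has {A,B,C,E}; column 5 has {A,B,C,E} → D.

D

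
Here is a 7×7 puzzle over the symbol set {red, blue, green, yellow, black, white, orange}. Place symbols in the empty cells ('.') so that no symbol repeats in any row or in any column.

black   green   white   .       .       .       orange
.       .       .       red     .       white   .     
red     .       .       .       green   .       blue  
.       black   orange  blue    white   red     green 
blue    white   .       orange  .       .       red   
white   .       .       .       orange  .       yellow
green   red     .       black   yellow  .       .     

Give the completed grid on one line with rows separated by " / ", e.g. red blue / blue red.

(r1,c4) = yellow
(r1,c6) = blue
(r2,c7) = black
(r3,c4) = white
(r4,c1) = yellow
(r5,c5) = black
(r6,c2) = blue
(r6,c4) = green
(r6,c6) = black
(r7,c3) = blue
(r7,c6) = orange
(r7,c7) = white
(r1,c5) = red
(r2,c1) = orange
(r2,c2) = yellow
(r2,c3) = green
(r2,c5) = blue
(r3,c2) = orange
(r3,c6) = yellow
(r5,c3) = yellow
(r5,c6) = green
(r6,c3) = red
(r3,c3) = black

black green white yellow red blue orange / orange yellow green red blue white black / red orange black white green yellow blue / yellow black orange blue white red green / blue white yellow orange black green red / white blue red green orange black yellow / green red blue black yellow orange white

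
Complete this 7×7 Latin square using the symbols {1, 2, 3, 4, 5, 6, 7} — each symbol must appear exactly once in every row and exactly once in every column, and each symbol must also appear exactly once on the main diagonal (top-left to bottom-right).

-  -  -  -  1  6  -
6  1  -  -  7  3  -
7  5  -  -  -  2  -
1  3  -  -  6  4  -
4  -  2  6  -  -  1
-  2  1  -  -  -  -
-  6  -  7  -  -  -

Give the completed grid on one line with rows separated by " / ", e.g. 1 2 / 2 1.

2 4 5 3 1 6 7 / 6 1 4 2 7 3 5 / 7 5 6 1 4 2 3 / 1 3 7 5 6 4 2 / 4 7 2 6 3 5 1 / 3 2 1 4 5 7 6 / 5 6 3 7 2 1 4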